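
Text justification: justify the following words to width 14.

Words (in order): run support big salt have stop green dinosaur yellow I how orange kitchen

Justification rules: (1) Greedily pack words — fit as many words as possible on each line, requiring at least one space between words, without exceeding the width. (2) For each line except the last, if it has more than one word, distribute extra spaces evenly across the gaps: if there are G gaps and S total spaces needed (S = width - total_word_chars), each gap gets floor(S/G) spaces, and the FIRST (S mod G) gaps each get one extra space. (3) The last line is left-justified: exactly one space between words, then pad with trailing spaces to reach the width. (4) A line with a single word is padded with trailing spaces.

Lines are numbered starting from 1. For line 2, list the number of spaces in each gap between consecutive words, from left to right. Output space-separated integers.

Line 1: ['run', 'support'] (min_width=11, slack=3)
Line 2: ['big', 'salt', 'have'] (min_width=13, slack=1)
Line 3: ['stop', 'green'] (min_width=10, slack=4)
Line 4: ['dinosaur'] (min_width=8, slack=6)
Line 5: ['yellow', 'I', 'how'] (min_width=12, slack=2)
Line 6: ['orange', 'kitchen'] (min_width=14, slack=0)

Answer: 2 1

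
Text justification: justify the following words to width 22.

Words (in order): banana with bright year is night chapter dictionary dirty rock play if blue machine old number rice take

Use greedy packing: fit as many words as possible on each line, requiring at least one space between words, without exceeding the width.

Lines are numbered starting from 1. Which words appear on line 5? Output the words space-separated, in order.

Answer: old number rice take

Derivation:
Line 1: ['banana', 'with', 'bright'] (min_width=18, slack=4)
Line 2: ['year', 'is', 'night', 'chapter'] (min_width=21, slack=1)
Line 3: ['dictionary', 'dirty', 'rock'] (min_width=21, slack=1)
Line 4: ['play', 'if', 'blue', 'machine'] (min_width=20, slack=2)
Line 5: ['old', 'number', 'rice', 'take'] (min_width=20, slack=2)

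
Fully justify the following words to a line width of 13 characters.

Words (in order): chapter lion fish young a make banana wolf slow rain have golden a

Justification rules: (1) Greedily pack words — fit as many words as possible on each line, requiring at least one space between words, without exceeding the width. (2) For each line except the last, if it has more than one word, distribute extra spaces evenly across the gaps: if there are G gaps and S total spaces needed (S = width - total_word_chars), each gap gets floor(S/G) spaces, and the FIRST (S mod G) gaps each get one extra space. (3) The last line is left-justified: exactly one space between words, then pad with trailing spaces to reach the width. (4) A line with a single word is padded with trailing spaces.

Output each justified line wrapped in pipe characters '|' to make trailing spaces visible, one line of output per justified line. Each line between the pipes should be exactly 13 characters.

Line 1: ['chapter', 'lion'] (min_width=12, slack=1)
Line 2: ['fish', 'young', 'a'] (min_width=12, slack=1)
Line 3: ['make', 'banana'] (min_width=11, slack=2)
Line 4: ['wolf', 'slow'] (min_width=9, slack=4)
Line 5: ['rain', 'have'] (min_width=9, slack=4)
Line 6: ['golden', 'a'] (min_width=8, slack=5)

Answer: |chapter  lion|
|fish  young a|
|make   banana|
|wolf     slow|
|rain     have|
|golden a     |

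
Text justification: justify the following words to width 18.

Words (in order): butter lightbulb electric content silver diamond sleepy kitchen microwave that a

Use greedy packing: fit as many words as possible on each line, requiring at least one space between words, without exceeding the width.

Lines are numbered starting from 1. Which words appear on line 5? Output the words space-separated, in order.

Line 1: ['butter', 'lightbulb'] (min_width=16, slack=2)
Line 2: ['electric', 'content'] (min_width=16, slack=2)
Line 3: ['silver', 'diamond'] (min_width=14, slack=4)
Line 4: ['sleepy', 'kitchen'] (min_width=14, slack=4)
Line 5: ['microwave', 'that', 'a'] (min_width=16, slack=2)

Answer: microwave that a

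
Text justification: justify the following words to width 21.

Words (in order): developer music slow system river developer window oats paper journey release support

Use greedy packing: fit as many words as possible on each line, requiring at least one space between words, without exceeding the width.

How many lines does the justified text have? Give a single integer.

Line 1: ['developer', 'music', 'slow'] (min_width=20, slack=1)
Line 2: ['system', 'river'] (min_width=12, slack=9)
Line 3: ['developer', 'window', 'oats'] (min_width=21, slack=0)
Line 4: ['paper', 'journey', 'release'] (min_width=21, slack=0)
Line 5: ['support'] (min_width=7, slack=14)
Total lines: 5

Answer: 5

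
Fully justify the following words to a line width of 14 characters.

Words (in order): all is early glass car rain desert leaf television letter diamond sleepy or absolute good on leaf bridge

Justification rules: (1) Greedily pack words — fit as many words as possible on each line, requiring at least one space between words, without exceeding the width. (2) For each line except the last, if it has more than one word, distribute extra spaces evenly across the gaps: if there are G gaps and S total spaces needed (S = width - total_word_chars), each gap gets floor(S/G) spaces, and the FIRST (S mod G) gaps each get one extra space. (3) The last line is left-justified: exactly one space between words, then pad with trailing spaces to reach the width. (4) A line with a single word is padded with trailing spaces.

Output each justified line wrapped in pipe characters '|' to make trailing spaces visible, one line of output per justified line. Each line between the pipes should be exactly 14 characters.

Answer: |all  is  early|
|glass car rain|
|desert    leaf|
|television    |
|letter diamond|
|sleepy      or|
|absolute  good|
|on leaf bridge|

Derivation:
Line 1: ['all', 'is', 'early'] (min_width=12, slack=2)
Line 2: ['glass', 'car', 'rain'] (min_width=14, slack=0)
Line 3: ['desert', 'leaf'] (min_width=11, slack=3)
Line 4: ['television'] (min_width=10, slack=4)
Line 5: ['letter', 'diamond'] (min_width=14, slack=0)
Line 6: ['sleepy', 'or'] (min_width=9, slack=5)
Line 7: ['absolute', 'good'] (min_width=13, slack=1)
Line 8: ['on', 'leaf', 'bridge'] (min_width=14, slack=0)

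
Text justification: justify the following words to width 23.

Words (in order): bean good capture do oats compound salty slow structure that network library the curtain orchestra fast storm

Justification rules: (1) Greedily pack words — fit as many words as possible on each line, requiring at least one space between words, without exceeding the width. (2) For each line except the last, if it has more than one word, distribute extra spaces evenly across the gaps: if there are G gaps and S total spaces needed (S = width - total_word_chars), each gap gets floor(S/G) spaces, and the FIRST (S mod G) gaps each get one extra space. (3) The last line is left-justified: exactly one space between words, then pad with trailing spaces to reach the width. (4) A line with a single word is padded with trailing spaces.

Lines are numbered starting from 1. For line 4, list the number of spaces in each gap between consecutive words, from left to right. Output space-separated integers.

Answer: 3 3

Derivation:
Line 1: ['bean', 'good', 'capture', 'do'] (min_width=20, slack=3)
Line 2: ['oats', 'compound', 'salty'] (min_width=19, slack=4)
Line 3: ['slow', 'structure', 'that'] (min_width=19, slack=4)
Line 4: ['network', 'library', 'the'] (min_width=19, slack=4)
Line 5: ['curtain', 'orchestra', 'fast'] (min_width=22, slack=1)
Line 6: ['storm'] (min_width=5, slack=18)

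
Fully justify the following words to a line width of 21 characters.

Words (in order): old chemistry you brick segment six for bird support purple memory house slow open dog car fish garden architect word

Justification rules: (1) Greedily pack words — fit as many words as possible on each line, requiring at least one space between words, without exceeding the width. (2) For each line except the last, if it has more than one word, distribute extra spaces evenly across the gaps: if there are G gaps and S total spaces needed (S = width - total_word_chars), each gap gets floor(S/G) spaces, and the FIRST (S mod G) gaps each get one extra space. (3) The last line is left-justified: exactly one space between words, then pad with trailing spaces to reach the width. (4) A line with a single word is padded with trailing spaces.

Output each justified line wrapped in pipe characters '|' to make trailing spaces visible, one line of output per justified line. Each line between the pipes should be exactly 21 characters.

Line 1: ['old', 'chemistry', 'you'] (min_width=17, slack=4)
Line 2: ['brick', 'segment', 'six', 'for'] (min_width=21, slack=0)
Line 3: ['bird', 'support', 'purple'] (min_width=19, slack=2)
Line 4: ['memory', 'house', 'slow'] (min_width=17, slack=4)
Line 5: ['open', 'dog', 'car', 'fish'] (min_width=17, slack=4)
Line 6: ['garden', 'architect', 'word'] (min_width=21, slack=0)

Answer: |old   chemistry   you|
|brick segment six for|
|bird  support  purple|
|memory   house   slow|
|open   dog  car  fish|
|garden architect word|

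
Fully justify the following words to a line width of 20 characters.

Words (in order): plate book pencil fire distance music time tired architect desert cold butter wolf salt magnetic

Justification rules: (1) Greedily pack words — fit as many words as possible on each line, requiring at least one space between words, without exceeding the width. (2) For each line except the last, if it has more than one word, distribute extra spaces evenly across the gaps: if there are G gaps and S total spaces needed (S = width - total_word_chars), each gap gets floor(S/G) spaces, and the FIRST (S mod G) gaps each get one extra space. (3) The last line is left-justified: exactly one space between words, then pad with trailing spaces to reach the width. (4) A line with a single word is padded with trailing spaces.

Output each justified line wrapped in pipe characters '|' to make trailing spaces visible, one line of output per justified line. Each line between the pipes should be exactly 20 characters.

Answer: |plate   book  pencil|
|fire  distance music|
|time tired architect|
|desert  cold  butter|
|wolf salt magnetic  |

Derivation:
Line 1: ['plate', 'book', 'pencil'] (min_width=17, slack=3)
Line 2: ['fire', 'distance', 'music'] (min_width=19, slack=1)
Line 3: ['time', 'tired', 'architect'] (min_width=20, slack=0)
Line 4: ['desert', 'cold', 'butter'] (min_width=18, slack=2)
Line 5: ['wolf', 'salt', 'magnetic'] (min_width=18, slack=2)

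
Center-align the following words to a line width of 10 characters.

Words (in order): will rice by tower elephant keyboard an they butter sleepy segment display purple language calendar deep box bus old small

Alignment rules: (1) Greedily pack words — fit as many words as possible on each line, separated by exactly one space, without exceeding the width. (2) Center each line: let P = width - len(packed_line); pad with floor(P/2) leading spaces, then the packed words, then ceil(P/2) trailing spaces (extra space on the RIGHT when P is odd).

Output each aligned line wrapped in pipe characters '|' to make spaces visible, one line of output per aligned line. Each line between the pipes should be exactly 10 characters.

Line 1: ['will', 'rice'] (min_width=9, slack=1)
Line 2: ['by', 'tower'] (min_width=8, slack=2)
Line 3: ['elephant'] (min_width=8, slack=2)
Line 4: ['keyboard'] (min_width=8, slack=2)
Line 5: ['an', 'they'] (min_width=7, slack=3)
Line 6: ['butter'] (min_width=6, slack=4)
Line 7: ['sleepy'] (min_width=6, slack=4)
Line 8: ['segment'] (min_width=7, slack=3)
Line 9: ['display'] (min_width=7, slack=3)
Line 10: ['purple'] (min_width=6, slack=4)
Line 11: ['language'] (min_width=8, slack=2)
Line 12: ['calendar'] (min_width=8, slack=2)
Line 13: ['deep', 'box'] (min_width=8, slack=2)
Line 14: ['bus', 'old'] (min_width=7, slack=3)
Line 15: ['small'] (min_width=5, slack=5)

Answer: |will rice |
| by tower |
| elephant |
| keyboard |
| an they  |
|  butter  |
|  sleepy  |
| segment  |
| display  |
|  purple  |
| language |
| calendar |
| deep box |
| bus old  |
|  small   |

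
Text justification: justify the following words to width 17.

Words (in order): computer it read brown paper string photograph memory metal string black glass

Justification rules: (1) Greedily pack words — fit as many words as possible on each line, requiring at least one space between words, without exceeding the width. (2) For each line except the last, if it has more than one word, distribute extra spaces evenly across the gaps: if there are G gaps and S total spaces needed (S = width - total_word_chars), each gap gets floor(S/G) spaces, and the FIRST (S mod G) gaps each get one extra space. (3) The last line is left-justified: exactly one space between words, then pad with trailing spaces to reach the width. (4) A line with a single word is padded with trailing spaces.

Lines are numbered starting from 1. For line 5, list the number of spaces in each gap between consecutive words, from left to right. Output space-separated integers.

Line 1: ['computer', 'it', 'read'] (min_width=16, slack=1)
Line 2: ['brown', 'paper'] (min_width=11, slack=6)
Line 3: ['string', 'photograph'] (min_width=17, slack=0)
Line 4: ['memory', 'metal'] (min_width=12, slack=5)
Line 5: ['string', 'black'] (min_width=12, slack=5)
Line 6: ['glass'] (min_width=5, slack=12)

Answer: 6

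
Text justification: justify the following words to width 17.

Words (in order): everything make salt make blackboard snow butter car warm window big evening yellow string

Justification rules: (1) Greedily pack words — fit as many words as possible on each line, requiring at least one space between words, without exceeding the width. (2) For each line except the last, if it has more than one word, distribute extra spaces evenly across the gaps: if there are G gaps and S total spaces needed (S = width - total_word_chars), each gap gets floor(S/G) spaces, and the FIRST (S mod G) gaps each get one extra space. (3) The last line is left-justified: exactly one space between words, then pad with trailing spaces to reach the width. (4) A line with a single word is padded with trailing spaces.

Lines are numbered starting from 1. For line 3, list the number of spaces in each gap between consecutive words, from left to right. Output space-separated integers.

Line 1: ['everything', 'make'] (min_width=15, slack=2)
Line 2: ['salt', 'make'] (min_width=9, slack=8)
Line 3: ['blackboard', 'snow'] (min_width=15, slack=2)
Line 4: ['butter', 'car', 'warm'] (min_width=15, slack=2)
Line 5: ['window', 'big'] (min_width=10, slack=7)
Line 6: ['evening', 'yellow'] (min_width=14, slack=3)
Line 7: ['string'] (min_width=6, slack=11)

Answer: 3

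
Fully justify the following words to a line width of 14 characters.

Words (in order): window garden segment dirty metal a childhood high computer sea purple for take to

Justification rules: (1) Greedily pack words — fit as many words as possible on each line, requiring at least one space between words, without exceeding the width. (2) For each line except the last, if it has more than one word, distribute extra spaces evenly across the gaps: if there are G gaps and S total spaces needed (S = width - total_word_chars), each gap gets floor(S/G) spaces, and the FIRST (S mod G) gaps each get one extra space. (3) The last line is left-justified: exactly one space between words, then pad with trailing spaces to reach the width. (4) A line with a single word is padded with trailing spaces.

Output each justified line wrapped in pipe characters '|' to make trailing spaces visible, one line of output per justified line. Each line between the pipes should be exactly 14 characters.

Line 1: ['window', 'garden'] (min_width=13, slack=1)
Line 2: ['segment', 'dirty'] (min_width=13, slack=1)
Line 3: ['metal', 'a'] (min_width=7, slack=7)
Line 4: ['childhood', 'high'] (min_width=14, slack=0)
Line 5: ['computer', 'sea'] (min_width=12, slack=2)
Line 6: ['purple', 'for'] (min_width=10, slack=4)
Line 7: ['take', 'to'] (min_width=7, slack=7)

Answer: |window  garden|
|segment  dirty|
|metal        a|
|childhood high|
|computer   sea|
|purple     for|
|take to       |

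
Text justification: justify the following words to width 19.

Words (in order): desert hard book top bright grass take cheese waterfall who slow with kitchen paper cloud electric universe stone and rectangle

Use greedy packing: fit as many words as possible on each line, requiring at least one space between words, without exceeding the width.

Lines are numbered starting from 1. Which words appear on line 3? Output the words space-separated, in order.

Line 1: ['desert', 'hard', 'book'] (min_width=16, slack=3)
Line 2: ['top', 'bright', 'grass'] (min_width=16, slack=3)
Line 3: ['take', 'cheese'] (min_width=11, slack=8)
Line 4: ['waterfall', 'who', 'slow'] (min_width=18, slack=1)
Line 5: ['with', 'kitchen', 'paper'] (min_width=18, slack=1)
Line 6: ['cloud', 'electric'] (min_width=14, slack=5)
Line 7: ['universe', 'stone', 'and'] (min_width=18, slack=1)
Line 8: ['rectangle'] (min_width=9, slack=10)

Answer: take cheese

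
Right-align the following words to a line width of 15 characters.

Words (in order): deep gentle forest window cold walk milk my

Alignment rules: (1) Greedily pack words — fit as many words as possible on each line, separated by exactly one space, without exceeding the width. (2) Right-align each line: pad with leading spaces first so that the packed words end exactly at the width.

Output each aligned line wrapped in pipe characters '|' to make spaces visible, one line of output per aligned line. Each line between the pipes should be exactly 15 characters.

Line 1: ['deep', 'gentle'] (min_width=11, slack=4)
Line 2: ['forest', 'window'] (min_width=13, slack=2)
Line 3: ['cold', 'walk', 'milk'] (min_width=14, slack=1)
Line 4: ['my'] (min_width=2, slack=13)

Answer: |    deep gentle|
|  forest window|
| cold walk milk|
|             my|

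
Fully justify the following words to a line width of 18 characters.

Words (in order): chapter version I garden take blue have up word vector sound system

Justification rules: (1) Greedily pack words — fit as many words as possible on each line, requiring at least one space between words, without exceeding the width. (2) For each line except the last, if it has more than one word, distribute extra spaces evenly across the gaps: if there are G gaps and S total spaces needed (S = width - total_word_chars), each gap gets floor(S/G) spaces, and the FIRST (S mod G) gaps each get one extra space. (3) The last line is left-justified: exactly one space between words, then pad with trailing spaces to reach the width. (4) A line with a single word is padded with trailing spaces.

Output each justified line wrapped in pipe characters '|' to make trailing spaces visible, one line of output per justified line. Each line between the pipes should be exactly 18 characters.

Line 1: ['chapter', 'version', 'I'] (min_width=17, slack=1)
Line 2: ['garden', 'take', 'blue'] (min_width=16, slack=2)
Line 3: ['have', 'up', 'word'] (min_width=12, slack=6)
Line 4: ['vector', 'sound'] (min_width=12, slack=6)
Line 5: ['system'] (min_width=6, slack=12)

Answer: |chapter  version I|
|garden  take  blue|
|have    up    word|
|vector       sound|
|system            |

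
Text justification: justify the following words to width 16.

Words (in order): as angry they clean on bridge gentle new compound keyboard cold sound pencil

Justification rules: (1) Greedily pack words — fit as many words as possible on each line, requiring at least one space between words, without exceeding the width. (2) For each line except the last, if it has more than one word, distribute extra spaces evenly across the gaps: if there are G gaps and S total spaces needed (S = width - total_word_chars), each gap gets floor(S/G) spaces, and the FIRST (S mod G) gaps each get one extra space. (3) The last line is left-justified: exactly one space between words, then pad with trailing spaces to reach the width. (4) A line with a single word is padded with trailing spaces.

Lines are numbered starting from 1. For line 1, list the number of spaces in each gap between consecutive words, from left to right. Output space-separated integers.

Answer: 3 2

Derivation:
Line 1: ['as', 'angry', 'they'] (min_width=13, slack=3)
Line 2: ['clean', 'on', 'bridge'] (min_width=15, slack=1)
Line 3: ['gentle', 'new'] (min_width=10, slack=6)
Line 4: ['compound'] (min_width=8, slack=8)
Line 5: ['keyboard', 'cold'] (min_width=13, slack=3)
Line 6: ['sound', 'pencil'] (min_width=12, slack=4)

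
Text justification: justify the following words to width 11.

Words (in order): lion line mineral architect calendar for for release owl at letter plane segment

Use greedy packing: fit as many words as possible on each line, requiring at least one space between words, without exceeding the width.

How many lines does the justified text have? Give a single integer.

Line 1: ['lion', 'line'] (min_width=9, slack=2)
Line 2: ['mineral'] (min_width=7, slack=4)
Line 3: ['architect'] (min_width=9, slack=2)
Line 4: ['calendar'] (min_width=8, slack=3)
Line 5: ['for', 'for'] (min_width=7, slack=4)
Line 6: ['release', 'owl'] (min_width=11, slack=0)
Line 7: ['at', 'letter'] (min_width=9, slack=2)
Line 8: ['plane'] (min_width=5, slack=6)
Line 9: ['segment'] (min_width=7, slack=4)
Total lines: 9

Answer: 9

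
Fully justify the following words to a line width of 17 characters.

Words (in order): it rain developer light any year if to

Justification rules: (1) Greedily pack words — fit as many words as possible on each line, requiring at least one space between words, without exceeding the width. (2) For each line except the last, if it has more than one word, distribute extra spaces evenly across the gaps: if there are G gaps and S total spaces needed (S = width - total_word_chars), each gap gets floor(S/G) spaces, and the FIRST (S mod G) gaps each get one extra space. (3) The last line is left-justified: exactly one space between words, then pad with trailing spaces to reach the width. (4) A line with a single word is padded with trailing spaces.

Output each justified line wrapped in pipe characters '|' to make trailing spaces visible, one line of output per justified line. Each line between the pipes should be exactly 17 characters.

Answer: |it rain developer|
|light any year if|
|to               |

Derivation:
Line 1: ['it', 'rain', 'developer'] (min_width=17, slack=0)
Line 2: ['light', 'any', 'year', 'if'] (min_width=17, slack=0)
Line 3: ['to'] (min_width=2, slack=15)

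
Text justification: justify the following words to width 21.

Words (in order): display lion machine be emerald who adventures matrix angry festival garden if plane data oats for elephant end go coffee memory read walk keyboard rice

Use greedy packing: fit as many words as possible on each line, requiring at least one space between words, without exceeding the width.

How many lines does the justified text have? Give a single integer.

Line 1: ['display', 'lion', 'machine'] (min_width=20, slack=1)
Line 2: ['be', 'emerald', 'who'] (min_width=14, slack=7)
Line 3: ['adventures', 'matrix'] (min_width=17, slack=4)
Line 4: ['angry', 'festival', 'garden'] (min_width=21, slack=0)
Line 5: ['if', 'plane', 'data', 'oats'] (min_width=18, slack=3)
Line 6: ['for', 'elephant', 'end', 'go'] (min_width=19, slack=2)
Line 7: ['coffee', 'memory', 'read'] (min_width=18, slack=3)
Line 8: ['walk', 'keyboard', 'rice'] (min_width=18, slack=3)
Total lines: 8

Answer: 8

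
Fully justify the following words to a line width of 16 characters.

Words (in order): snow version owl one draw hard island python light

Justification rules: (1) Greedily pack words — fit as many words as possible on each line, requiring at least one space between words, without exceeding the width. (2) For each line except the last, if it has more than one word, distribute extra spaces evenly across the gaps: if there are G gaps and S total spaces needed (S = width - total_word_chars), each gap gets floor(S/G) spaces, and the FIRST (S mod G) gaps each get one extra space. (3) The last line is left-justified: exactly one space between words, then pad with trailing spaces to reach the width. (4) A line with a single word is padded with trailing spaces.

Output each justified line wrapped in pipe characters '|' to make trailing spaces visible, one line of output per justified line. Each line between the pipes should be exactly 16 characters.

Answer: |snow version owl|
|one   draw  hard|
|island    python|
|light           |

Derivation:
Line 1: ['snow', 'version', 'owl'] (min_width=16, slack=0)
Line 2: ['one', 'draw', 'hard'] (min_width=13, slack=3)
Line 3: ['island', 'python'] (min_width=13, slack=3)
Line 4: ['light'] (min_width=5, slack=11)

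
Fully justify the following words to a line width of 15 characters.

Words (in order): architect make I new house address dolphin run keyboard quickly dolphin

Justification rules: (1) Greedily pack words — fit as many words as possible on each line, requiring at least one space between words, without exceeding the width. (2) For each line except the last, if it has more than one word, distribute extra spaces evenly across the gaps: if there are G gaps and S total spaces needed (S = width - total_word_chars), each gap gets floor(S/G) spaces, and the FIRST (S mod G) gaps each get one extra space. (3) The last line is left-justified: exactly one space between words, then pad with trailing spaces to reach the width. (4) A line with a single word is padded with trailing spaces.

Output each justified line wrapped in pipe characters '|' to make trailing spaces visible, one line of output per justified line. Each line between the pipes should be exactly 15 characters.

Line 1: ['architect', 'make'] (min_width=14, slack=1)
Line 2: ['I', 'new', 'house'] (min_width=11, slack=4)
Line 3: ['address', 'dolphin'] (min_width=15, slack=0)
Line 4: ['run', 'keyboard'] (min_width=12, slack=3)
Line 5: ['quickly', 'dolphin'] (min_width=15, slack=0)

Answer: |architect  make|
|I   new   house|
|address dolphin|
|run    keyboard|
|quickly dolphin|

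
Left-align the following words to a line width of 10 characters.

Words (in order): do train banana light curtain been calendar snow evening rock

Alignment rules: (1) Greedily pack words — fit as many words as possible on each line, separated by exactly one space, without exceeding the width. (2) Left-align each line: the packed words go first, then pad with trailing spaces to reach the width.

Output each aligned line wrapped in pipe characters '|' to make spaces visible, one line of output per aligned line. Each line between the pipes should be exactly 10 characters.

Line 1: ['do', 'train'] (min_width=8, slack=2)
Line 2: ['banana'] (min_width=6, slack=4)
Line 3: ['light'] (min_width=5, slack=5)
Line 4: ['curtain'] (min_width=7, slack=3)
Line 5: ['been'] (min_width=4, slack=6)
Line 6: ['calendar'] (min_width=8, slack=2)
Line 7: ['snow'] (min_width=4, slack=6)
Line 8: ['evening'] (min_width=7, slack=3)
Line 9: ['rock'] (min_width=4, slack=6)

Answer: |do train  |
|banana    |
|light     |
|curtain   |
|been      |
|calendar  |
|snow      |
|evening   |
|rock      |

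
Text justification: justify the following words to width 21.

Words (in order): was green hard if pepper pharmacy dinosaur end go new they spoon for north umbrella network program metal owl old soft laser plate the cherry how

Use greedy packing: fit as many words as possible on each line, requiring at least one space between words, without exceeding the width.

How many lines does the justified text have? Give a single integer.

Line 1: ['was', 'green', 'hard', 'if'] (min_width=17, slack=4)
Line 2: ['pepper', 'pharmacy'] (min_width=15, slack=6)
Line 3: ['dinosaur', 'end', 'go', 'new'] (min_width=19, slack=2)
Line 4: ['they', 'spoon', 'for', 'north'] (min_width=20, slack=1)
Line 5: ['umbrella', 'network'] (min_width=16, slack=5)
Line 6: ['program', 'metal', 'owl', 'old'] (min_width=21, slack=0)
Line 7: ['soft', 'laser', 'plate', 'the'] (min_width=20, slack=1)
Line 8: ['cherry', 'how'] (min_width=10, slack=11)
Total lines: 8

Answer: 8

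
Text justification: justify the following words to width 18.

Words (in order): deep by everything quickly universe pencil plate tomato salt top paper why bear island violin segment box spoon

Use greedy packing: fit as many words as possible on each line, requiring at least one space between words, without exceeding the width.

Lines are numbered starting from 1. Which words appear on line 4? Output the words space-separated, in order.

Line 1: ['deep', 'by', 'everything'] (min_width=18, slack=0)
Line 2: ['quickly', 'universe'] (min_width=16, slack=2)
Line 3: ['pencil', 'plate'] (min_width=12, slack=6)
Line 4: ['tomato', 'salt', 'top'] (min_width=15, slack=3)
Line 5: ['paper', 'why', 'bear'] (min_width=14, slack=4)
Line 6: ['island', 'violin'] (min_width=13, slack=5)
Line 7: ['segment', 'box', 'spoon'] (min_width=17, slack=1)

Answer: tomato salt top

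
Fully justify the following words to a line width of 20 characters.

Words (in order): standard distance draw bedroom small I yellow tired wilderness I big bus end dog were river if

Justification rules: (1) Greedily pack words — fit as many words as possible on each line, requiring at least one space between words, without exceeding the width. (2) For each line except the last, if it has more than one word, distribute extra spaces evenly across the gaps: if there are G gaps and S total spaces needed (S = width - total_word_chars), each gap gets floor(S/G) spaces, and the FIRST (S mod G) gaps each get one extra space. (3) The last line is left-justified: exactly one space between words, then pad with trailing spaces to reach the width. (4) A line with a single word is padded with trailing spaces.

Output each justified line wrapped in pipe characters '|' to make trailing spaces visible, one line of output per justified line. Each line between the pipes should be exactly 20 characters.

Line 1: ['standard', 'distance'] (min_width=17, slack=3)
Line 2: ['draw', 'bedroom', 'small', 'I'] (min_width=20, slack=0)
Line 3: ['yellow', 'tired'] (min_width=12, slack=8)
Line 4: ['wilderness', 'I', 'big', 'bus'] (min_width=20, slack=0)
Line 5: ['end', 'dog', 'were', 'river'] (min_width=18, slack=2)
Line 6: ['if'] (min_width=2, slack=18)

Answer: |standard    distance|
|draw bedroom small I|
|yellow         tired|
|wilderness I big bus|
|end  dog  were river|
|if                  |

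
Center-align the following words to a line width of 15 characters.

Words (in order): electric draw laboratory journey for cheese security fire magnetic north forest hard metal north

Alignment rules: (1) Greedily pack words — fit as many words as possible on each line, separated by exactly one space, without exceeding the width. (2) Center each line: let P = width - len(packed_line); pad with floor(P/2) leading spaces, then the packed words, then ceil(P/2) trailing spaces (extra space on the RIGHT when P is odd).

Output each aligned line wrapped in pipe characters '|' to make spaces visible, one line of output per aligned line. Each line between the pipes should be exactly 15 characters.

Line 1: ['electric', 'draw'] (min_width=13, slack=2)
Line 2: ['laboratory'] (min_width=10, slack=5)
Line 3: ['journey', 'for'] (min_width=11, slack=4)
Line 4: ['cheese', 'security'] (min_width=15, slack=0)
Line 5: ['fire', 'magnetic'] (min_width=13, slack=2)
Line 6: ['north', 'forest'] (min_width=12, slack=3)
Line 7: ['hard', 'metal'] (min_width=10, slack=5)
Line 8: ['north'] (min_width=5, slack=10)

Answer: | electric draw |
|  laboratory   |
|  journey for  |
|cheese security|
| fire magnetic |
| north forest  |
|  hard metal   |
|     north     |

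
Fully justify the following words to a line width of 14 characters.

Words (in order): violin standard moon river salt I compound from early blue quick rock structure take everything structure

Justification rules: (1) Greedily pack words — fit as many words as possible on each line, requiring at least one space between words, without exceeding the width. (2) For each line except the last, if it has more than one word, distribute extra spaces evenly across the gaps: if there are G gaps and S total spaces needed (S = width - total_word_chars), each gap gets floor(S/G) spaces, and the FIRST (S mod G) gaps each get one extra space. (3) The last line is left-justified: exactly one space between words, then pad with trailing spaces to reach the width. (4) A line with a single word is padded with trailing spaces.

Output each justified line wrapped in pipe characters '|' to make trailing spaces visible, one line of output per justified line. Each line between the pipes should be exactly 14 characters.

Answer: |violin        |
|standard  moon|
|river  salt  I|
|compound  from|
|early     blue|
|quick     rock|
|structure take|
|everything    |
|structure     |

Derivation:
Line 1: ['violin'] (min_width=6, slack=8)
Line 2: ['standard', 'moon'] (min_width=13, slack=1)
Line 3: ['river', 'salt', 'I'] (min_width=12, slack=2)
Line 4: ['compound', 'from'] (min_width=13, slack=1)
Line 5: ['early', 'blue'] (min_width=10, slack=4)
Line 6: ['quick', 'rock'] (min_width=10, slack=4)
Line 7: ['structure', 'take'] (min_width=14, slack=0)
Line 8: ['everything'] (min_width=10, slack=4)
Line 9: ['structure'] (min_width=9, slack=5)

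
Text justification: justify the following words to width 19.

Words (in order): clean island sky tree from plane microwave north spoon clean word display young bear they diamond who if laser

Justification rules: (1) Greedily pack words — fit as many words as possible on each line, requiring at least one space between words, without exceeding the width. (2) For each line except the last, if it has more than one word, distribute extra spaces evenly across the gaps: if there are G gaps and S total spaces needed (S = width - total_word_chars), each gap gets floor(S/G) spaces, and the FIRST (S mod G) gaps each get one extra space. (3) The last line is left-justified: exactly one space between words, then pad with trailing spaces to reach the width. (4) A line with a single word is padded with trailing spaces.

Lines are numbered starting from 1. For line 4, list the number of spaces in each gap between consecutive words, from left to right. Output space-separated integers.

Answer: 3 2

Derivation:
Line 1: ['clean', 'island', 'sky'] (min_width=16, slack=3)
Line 2: ['tree', 'from', 'plane'] (min_width=15, slack=4)
Line 3: ['microwave', 'north'] (min_width=15, slack=4)
Line 4: ['spoon', 'clean', 'word'] (min_width=16, slack=3)
Line 5: ['display', 'young', 'bear'] (min_width=18, slack=1)
Line 6: ['they', 'diamond', 'who', 'if'] (min_width=19, slack=0)
Line 7: ['laser'] (min_width=5, slack=14)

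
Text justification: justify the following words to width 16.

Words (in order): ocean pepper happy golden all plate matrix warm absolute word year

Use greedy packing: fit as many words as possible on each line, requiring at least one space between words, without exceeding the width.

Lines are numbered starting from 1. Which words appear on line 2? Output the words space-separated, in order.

Answer: happy golden all

Derivation:
Line 1: ['ocean', 'pepper'] (min_width=12, slack=4)
Line 2: ['happy', 'golden', 'all'] (min_width=16, slack=0)
Line 3: ['plate', 'matrix'] (min_width=12, slack=4)
Line 4: ['warm', 'absolute'] (min_width=13, slack=3)
Line 5: ['word', 'year'] (min_width=9, slack=7)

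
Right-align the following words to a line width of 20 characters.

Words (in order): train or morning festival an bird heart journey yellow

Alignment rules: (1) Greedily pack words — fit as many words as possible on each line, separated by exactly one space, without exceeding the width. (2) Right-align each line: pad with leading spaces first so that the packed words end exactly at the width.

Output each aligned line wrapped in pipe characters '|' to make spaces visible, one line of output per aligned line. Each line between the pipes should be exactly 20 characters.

Line 1: ['train', 'or', 'morning'] (min_width=16, slack=4)
Line 2: ['festival', 'an', 'bird'] (min_width=16, slack=4)
Line 3: ['heart', 'journey', 'yellow'] (min_width=20, slack=0)

Answer: |    train or morning|
|    festival an bird|
|heart journey yellow|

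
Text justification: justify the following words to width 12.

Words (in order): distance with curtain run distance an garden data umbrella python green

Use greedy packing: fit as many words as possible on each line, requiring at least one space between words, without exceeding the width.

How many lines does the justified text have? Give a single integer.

Answer: 7

Derivation:
Line 1: ['distance'] (min_width=8, slack=4)
Line 2: ['with', 'curtain'] (min_width=12, slack=0)
Line 3: ['run', 'distance'] (min_width=12, slack=0)
Line 4: ['an', 'garden'] (min_width=9, slack=3)
Line 5: ['data'] (min_width=4, slack=8)
Line 6: ['umbrella'] (min_width=8, slack=4)
Line 7: ['python', 'green'] (min_width=12, slack=0)
Total lines: 7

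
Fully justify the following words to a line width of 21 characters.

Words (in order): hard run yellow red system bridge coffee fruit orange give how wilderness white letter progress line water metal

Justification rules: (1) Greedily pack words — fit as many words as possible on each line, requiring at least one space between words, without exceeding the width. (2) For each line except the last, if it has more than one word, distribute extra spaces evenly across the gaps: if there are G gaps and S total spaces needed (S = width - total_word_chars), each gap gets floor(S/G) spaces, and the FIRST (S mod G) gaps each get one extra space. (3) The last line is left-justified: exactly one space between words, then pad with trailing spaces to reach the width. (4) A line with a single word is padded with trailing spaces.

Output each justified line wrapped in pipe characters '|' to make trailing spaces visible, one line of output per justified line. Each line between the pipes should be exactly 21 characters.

Line 1: ['hard', 'run', 'yellow', 'red'] (min_width=19, slack=2)
Line 2: ['system', 'bridge', 'coffee'] (min_width=20, slack=1)
Line 3: ['fruit', 'orange', 'give', 'how'] (min_width=21, slack=0)
Line 4: ['wilderness', 'white'] (min_width=16, slack=5)
Line 5: ['letter', 'progress', 'line'] (min_width=20, slack=1)
Line 6: ['water', 'metal'] (min_width=11, slack=10)

Answer: |hard  run  yellow red|
|system  bridge coffee|
|fruit orange give how|
|wilderness      white|
|letter  progress line|
|water metal          |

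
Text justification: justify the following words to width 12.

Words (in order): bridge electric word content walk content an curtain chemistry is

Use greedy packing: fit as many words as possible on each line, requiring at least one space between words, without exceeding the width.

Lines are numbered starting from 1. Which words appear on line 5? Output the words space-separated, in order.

Answer: an curtain

Derivation:
Line 1: ['bridge'] (min_width=6, slack=6)
Line 2: ['electric'] (min_width=8, slack=4)
Line 3: ['word', 'content'] (min_width=12, slack=0)
Line 4: ['walk', 'content'] (min_width=12, slack=0)
Line 5: ['an', 'curtain'] (min_width=10, slack=2)
Line 6: ['chemistry', 'is'] (min_width=12, slack=0)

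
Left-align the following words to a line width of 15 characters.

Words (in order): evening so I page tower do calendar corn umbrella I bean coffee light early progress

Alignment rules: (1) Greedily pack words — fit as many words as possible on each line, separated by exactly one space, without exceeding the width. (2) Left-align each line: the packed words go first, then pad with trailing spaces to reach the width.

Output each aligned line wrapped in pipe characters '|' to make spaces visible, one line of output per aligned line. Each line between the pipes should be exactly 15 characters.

Answer: |evening so I   |
|page tower do  |
|calendar corn  |
|umbrella I bean|
|coffee light   |
|early progress |

Derivation:
Line 1: ['evening', 'so', 'I'] (min_width=12, slack=3)
Line 2: ['page', 'tower', 'do'] (min_width=13, slack=2)
Line 3: ['calendar', 'corn'] (min_width=13, slack=2)
Line 4: ['umbrella', 'I', 'bean'] (min_width=15, slack=0)
Line 5: ['coffee', 'light'] (min_width=12, slack=3)
Line 6: ['early', 'progress'] (min_width=14, slack=1)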